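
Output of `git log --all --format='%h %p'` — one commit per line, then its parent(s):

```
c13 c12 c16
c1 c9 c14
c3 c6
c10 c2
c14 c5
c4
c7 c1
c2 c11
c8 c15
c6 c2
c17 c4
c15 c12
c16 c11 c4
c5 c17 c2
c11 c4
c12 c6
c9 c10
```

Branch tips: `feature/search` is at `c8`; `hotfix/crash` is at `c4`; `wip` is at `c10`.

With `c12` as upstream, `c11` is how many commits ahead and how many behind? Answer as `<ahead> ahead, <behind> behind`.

0 ahead, 3 behind

Reachable from c11: {c11, c4}.
Reachable from c12: {c11, c12, c2, c4, c6}.
Only in c11's history (ahead): {} — 0.
Only in c12's history (behind): {c12, c2, c6} — 3.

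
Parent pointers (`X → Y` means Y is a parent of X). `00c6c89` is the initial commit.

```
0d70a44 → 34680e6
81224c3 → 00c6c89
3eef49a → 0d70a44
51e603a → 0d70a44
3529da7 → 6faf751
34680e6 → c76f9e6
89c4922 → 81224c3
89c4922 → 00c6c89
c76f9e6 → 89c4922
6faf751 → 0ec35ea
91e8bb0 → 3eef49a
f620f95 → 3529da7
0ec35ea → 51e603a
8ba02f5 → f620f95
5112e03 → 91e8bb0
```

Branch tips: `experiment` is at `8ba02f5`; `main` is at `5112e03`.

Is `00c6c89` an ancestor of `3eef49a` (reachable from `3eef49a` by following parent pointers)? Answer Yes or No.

Yes

Ancestors of 3eef49a (commits reachable by following parents): {00c6c89, 0d70a44, 34680e6, 3eef49a, 81224c3, 89c4922, c76f9e6}.
00c6c89 is in that set, so it is an ancestor of 3eef49a.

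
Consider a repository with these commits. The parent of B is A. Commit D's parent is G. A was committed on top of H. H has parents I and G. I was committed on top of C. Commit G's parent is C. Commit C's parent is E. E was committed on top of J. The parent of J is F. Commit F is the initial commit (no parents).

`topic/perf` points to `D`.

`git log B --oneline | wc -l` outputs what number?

Walking parent pointers from B: reachable set = {A, B, C, E, F, G, H, I, J}.
That is 9 commits.

9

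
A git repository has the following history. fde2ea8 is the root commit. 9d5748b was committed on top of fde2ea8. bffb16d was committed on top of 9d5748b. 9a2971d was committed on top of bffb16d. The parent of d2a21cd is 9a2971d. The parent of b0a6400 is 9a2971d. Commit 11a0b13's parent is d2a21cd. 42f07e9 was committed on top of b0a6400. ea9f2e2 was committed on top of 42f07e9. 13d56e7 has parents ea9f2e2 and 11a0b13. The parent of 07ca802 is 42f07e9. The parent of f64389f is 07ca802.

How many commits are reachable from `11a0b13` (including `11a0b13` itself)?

Walking parent pointers from 11a0b13: reachable set = {11a0b13, 9a2971d, 9d5748b, bffb16d, d2a21cd, fde2ea8}.
That is 6 commits.

6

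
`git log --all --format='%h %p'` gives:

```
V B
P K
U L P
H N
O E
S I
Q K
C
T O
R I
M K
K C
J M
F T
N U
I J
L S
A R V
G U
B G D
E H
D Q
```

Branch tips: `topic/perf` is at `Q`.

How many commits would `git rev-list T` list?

14

Walking parent pointers from T: reachable set = {C, E, H, I, J, K, L, M, N, O, P, S, T, U}.
That is 14 commits.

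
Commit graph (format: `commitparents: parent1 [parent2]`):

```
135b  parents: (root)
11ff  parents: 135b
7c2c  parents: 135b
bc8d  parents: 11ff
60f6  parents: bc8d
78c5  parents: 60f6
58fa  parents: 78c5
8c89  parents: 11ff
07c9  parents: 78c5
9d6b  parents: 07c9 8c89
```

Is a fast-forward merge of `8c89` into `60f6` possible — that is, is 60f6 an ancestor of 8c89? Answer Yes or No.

A fast-forward from 60f6 to 8c89 is possible iff 60f6 is an ancestor of 8c89.
Ancestors of 8c89: {11ff, 135b, 8c89}.
60f6 is not among them, so fast-forward is not possible.

No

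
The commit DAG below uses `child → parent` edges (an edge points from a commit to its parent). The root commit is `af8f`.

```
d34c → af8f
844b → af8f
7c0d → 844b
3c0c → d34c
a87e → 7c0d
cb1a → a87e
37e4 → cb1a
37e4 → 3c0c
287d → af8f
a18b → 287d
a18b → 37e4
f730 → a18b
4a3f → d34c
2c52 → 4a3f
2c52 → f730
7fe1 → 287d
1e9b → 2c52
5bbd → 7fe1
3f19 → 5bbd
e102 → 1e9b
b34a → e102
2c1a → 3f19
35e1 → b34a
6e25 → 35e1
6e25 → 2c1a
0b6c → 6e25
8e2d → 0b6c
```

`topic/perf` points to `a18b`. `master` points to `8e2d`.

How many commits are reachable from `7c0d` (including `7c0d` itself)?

Walking parent pointers from 7c0d: reachable set = {7c0d, 844b, af8f}.
That is 3 commits.

3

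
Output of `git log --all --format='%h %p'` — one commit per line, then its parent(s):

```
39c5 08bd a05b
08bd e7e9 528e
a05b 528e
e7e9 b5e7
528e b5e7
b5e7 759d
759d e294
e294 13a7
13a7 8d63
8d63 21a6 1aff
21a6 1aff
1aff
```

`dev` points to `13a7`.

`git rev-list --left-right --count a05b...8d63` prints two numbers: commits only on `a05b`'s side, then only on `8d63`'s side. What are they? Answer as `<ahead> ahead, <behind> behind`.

6 ahead, 0 behind

Reachable from a05b: {13a7, 1aff, 21a6, 528e, 759d, 8d63, a05b, b5e7, e294}.
Reachable from 8d63: {1aff, 21a6, 8d63}.
Only in a05b's history (ahead): {13a7, 528e, 759d, a05b, b5e7, e294} — 6.
Only in 8d63's history (behind): {} — 0.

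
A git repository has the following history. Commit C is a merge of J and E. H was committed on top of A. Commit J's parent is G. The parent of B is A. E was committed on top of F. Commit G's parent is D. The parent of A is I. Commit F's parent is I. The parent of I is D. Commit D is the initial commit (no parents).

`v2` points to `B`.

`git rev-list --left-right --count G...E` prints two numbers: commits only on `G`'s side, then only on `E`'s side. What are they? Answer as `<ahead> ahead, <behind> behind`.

1 ahead, 3 behind

Reachable from G: {D, G}.
Reachable from E: {D, E, F, I}.
Only in G's history (ahead): {G} — 1.
Only in E's history (behind): {E, F, I} — 3.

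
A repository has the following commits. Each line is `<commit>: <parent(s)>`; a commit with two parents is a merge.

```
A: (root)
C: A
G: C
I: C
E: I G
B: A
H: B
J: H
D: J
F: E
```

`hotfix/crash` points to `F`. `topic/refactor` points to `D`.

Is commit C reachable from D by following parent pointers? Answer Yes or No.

Ancestors of D: {A, B, D, H, J}.
C is not in that set, so it is not an ancestor of D.

No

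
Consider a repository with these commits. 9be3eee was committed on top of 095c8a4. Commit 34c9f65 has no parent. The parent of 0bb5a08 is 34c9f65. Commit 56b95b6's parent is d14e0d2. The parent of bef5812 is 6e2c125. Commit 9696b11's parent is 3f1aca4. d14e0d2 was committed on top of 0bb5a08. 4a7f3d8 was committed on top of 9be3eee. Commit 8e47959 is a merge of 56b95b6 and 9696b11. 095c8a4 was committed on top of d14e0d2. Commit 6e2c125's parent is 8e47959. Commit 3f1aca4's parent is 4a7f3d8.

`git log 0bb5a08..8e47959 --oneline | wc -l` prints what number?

Reachable from 8e47959: {095c8a4, 0bb5a08, 34c9f65, 3f1aca4, 4a7f3d8, 56b95b6, 8e47959, 9696b11, 9be3eee, d14e0d2}.
Reachable from 0bb5a08: {0bb5a08, 34c9f65}.
In 8e47959's history but not 0bb5a08's: {095c8a4, 3f1aca4, 4a7f3d8, 56b95b6, 8e47959, 9696b11, 9be3eee, d14e0d2} — 8 commits.

8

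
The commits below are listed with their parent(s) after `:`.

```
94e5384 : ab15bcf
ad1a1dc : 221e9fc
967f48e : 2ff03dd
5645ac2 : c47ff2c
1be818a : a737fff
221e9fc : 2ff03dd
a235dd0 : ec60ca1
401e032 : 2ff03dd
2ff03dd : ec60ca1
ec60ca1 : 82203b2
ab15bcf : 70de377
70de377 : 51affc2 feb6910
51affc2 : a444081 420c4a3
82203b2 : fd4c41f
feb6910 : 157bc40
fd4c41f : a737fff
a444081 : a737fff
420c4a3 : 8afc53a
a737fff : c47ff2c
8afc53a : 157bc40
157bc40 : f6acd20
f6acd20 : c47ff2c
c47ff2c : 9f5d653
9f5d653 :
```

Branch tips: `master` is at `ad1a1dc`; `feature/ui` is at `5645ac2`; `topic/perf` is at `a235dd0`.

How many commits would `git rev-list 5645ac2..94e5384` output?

11

Reachable from 94e5384: {157bc40, 420c4a3, 51affc2, 70de377, 8afc53a, 94e5384, 9f5d653, a444081, a737fff, ab15bcf, c47ff2c, f6acd20, feb6910}.
Reachable from 5645ac2: {5645ac2, 9f5d653, c47ff2c}.
In 94e5384's history but not 5645ac2's: {157bc40, 420c4a3, 51affc2, 70de377, 8afc53a, 94e5384, a444081, a737fff, ab15bcf, f6acd20, feb6910} — 11 commits.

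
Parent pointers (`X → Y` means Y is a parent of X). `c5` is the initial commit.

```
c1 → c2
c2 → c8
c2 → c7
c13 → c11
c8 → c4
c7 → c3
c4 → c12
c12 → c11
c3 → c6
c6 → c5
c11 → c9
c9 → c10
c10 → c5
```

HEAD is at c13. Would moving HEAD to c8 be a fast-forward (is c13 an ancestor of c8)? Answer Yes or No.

A fast-forward from c13 to c8 is possible iff c13 is an ancestor of c8.
Ancestors of c8: {c10, c11, c12, c4, c5, c8, c9}.
c13 is not among them, so fast-forward is not possible.

No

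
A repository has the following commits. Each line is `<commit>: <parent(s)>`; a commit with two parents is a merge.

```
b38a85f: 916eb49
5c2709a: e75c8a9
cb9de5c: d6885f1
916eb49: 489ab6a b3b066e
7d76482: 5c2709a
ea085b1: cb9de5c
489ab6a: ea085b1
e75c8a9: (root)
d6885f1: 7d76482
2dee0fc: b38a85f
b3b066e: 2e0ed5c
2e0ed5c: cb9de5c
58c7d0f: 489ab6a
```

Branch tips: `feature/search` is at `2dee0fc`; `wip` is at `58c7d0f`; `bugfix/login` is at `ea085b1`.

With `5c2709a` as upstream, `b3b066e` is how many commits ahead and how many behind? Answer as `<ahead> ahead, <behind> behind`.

5 ahead, 0 behind

Reachable from b3b066e: {2e0ed5c, 5c2709a, 7d76482, b3b066e, cb9de5c, d6885f1, e75c8a9}.
Reachable from 5c2709a: {5c2709a, e75c8a9}.
Only in b3b066e's history (ahead): {2e0ed5c, 7d76482, b3b066e, cb9de5c, d6885f1} — 5.
Only in 5c2709a's history (behind): {} — 0.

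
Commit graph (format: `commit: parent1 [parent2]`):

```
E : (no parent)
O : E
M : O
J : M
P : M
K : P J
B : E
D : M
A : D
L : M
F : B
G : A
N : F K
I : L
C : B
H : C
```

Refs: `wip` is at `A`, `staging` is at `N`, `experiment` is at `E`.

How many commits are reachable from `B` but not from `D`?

1

Reachable from B: {B, E}.
Reachable from D: {D, E, M, O}.
In B's history but not D's: {B} — 1 commit.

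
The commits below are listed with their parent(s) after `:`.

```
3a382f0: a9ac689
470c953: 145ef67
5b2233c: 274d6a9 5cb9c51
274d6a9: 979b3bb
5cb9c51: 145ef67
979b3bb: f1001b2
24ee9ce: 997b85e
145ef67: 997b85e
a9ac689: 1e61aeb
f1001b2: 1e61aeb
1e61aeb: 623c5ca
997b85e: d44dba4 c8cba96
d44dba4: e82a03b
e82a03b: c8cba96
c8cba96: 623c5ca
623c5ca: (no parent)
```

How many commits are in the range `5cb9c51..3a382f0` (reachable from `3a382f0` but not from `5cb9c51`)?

Reachable from 3a382f0: {1e61aeb, 3a382f0, 623c5ca, a9ac689}.
Reachable from 5cb9c51: {145ef67, 5cb9c51, 623c5ca, 997b85e, c8cba96, d44dba4, e82a03b}.
In 3a382f0's history but not 5cb9c51's: {1e61aeb, 3a382f0, a9ac689} — 3 commits.

3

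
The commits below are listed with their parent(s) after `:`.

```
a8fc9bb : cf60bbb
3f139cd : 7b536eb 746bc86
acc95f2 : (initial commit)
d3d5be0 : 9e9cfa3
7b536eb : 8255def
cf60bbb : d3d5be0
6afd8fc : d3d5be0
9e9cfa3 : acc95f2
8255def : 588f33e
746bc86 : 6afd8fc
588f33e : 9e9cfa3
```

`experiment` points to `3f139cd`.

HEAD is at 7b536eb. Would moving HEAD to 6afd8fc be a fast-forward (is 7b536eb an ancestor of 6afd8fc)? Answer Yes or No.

A fast-forward from 7b536eb to 6afd8fc is possible iff 7b536eb is an ancestor of 6afd8fc.
Ancestors of 6afd8fc: {6afd8fc, 9e9cfa3, acc95f2, d3d5be0}.
7b536eb is not among them, so fast-forward is not possible.

No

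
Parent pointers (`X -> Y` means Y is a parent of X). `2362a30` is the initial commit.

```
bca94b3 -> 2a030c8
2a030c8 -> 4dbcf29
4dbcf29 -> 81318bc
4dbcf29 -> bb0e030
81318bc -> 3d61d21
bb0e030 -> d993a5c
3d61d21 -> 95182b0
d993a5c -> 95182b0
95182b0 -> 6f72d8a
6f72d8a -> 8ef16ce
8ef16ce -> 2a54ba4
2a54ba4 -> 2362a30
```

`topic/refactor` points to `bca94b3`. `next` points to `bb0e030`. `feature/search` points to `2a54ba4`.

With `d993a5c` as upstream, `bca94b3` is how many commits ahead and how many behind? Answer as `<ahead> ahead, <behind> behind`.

6 ahead, 0 behind

Reachable from bca94b3: {2362a30, 2a030c8, 2a54ba4, 3d61d21, 4dbcf29, 6f72d8a, 81318bc, 8ef16ce, 95182b0, bb0e030, bca94b3, d993a5c}.
Reachable from d993a5c: {2362a30, 2a54ba4, 6f72d8a, 8ef16ce, 95182b0, d993a5c}.
Only in bca94b3's history (ahead): {2a030c8, 3d61d21, 4dbcf29, 81318bc, bb0e030, bca94b3} — 6.
Only in d993a5c's history (behind): {} — 0.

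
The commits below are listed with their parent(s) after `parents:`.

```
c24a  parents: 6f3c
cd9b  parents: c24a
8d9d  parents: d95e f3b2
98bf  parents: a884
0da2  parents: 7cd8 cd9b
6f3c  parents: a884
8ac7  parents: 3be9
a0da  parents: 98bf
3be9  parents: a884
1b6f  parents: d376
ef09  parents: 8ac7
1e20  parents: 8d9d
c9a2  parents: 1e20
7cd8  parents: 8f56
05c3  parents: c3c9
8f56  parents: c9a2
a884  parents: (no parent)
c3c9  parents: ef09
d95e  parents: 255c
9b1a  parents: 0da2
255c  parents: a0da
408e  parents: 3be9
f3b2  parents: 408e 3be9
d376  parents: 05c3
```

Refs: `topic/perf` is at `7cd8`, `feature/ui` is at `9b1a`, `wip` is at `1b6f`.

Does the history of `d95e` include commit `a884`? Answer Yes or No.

Yes

Ancestors of d95e (commits reachable by following parents): {255c, 98bf, a0da, a884, d95e}.
a884 is in that set, so it is an ancestor of d95e.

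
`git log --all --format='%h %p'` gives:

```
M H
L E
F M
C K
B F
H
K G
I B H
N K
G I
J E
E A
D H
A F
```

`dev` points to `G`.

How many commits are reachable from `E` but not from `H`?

Reachable from E: {A, E, F, H, M}.
Reachable from H: {H}.
In E's history but not H's: {A, E, F, M} — 4 commits.

4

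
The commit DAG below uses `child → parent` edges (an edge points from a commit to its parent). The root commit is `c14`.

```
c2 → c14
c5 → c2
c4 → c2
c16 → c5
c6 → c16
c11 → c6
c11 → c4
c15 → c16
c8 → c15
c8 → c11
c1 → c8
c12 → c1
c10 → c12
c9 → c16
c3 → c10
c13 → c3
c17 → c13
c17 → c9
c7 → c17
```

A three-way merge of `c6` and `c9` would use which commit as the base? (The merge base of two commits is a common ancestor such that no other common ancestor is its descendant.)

c16

Ancestors of c6: {c14, c16, c2, c5, c6}.
Ancestors of c9: {c14, c16, c2, c5, c9}.
Common ancestors: {c14, c16, c2, c5}.
Among these, c16 is not an ancestor of any other common ancestor — it is the merge base.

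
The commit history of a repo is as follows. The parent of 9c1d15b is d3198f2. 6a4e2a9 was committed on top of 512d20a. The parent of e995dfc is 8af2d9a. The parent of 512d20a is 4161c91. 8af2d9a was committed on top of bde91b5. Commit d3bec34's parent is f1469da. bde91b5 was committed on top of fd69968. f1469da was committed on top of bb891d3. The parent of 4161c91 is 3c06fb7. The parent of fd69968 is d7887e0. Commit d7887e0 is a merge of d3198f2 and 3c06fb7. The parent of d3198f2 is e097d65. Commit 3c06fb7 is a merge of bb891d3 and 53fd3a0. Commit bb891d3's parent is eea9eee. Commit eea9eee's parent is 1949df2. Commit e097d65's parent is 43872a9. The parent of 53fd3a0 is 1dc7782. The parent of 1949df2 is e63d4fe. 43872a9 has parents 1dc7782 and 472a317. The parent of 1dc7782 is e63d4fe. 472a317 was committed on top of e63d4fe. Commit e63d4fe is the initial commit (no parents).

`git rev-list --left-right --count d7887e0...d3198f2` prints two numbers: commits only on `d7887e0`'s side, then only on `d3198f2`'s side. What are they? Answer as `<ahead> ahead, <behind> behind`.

Reachable from d7887e0: {1949df2, 1dc7782, 3c06fb7, 43872a9, 472a317, 53fd3a0, bb891d3, d3198f2, d7887e0, e097d65, e63d4fe, eea9eee}.
Reachable from d3198f2: {1dc7782, 43872a9, 472a317, d3198f2, e097d65, e63d4fe}.
Only in d7887e0's history (ahead): {1949df2, 3c06fb7, 53fd3a0, bb891d3, d7887e0, eea9eee} — 6.
Only in d3198f2's history (behind): {} — 0.

6 ahead, 0 behind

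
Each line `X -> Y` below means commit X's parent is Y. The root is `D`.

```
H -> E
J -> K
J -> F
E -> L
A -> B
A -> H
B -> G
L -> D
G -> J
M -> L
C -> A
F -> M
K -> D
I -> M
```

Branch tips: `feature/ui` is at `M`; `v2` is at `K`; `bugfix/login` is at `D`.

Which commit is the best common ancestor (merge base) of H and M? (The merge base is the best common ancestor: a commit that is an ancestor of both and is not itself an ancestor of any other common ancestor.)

L

Ancestors of H: {D, E, H, L}.
Ancestors of M: {D, L, M}.
Common ancestors: {D, L}.
Among these, L is not an ancestor of any other common ancestor — it is the merge base.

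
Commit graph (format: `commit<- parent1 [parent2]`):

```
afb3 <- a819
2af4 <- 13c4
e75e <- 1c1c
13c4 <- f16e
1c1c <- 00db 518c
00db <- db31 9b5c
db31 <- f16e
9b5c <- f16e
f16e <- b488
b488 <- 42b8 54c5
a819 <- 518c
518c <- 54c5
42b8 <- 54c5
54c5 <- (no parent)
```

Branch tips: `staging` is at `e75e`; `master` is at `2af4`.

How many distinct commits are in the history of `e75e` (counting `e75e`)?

10

Walking parent pointers from e75e: reachable set = {00db, 1c1c, 42b8, 518c, 54c5, 9b5c, b488, db31, e75e, f16e}.
That is 10 commits.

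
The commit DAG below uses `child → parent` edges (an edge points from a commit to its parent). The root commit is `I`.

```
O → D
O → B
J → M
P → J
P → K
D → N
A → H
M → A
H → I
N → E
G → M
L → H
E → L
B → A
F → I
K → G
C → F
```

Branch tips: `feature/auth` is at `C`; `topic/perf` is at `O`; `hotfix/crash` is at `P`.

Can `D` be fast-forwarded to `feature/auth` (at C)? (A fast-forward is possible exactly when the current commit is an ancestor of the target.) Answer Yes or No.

A fast-forward from D to C is possible iff D is an ancestor of C.
Ancestors of C: {C, F, I}.
D is not among them, so fast-forward is not possible.

No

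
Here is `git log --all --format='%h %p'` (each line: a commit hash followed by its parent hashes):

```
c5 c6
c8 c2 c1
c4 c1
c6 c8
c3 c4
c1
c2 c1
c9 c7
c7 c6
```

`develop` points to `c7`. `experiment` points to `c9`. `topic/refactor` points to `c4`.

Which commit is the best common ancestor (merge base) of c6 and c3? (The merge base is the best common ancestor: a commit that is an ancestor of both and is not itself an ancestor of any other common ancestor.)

Ancestors of c6: {c1, c2, c6, c8}.
Ancestors of c3: {c1, c3, c4}.
Common ancestors: {c1}.
The only common ancestor is c1, so it is the merge base.

c1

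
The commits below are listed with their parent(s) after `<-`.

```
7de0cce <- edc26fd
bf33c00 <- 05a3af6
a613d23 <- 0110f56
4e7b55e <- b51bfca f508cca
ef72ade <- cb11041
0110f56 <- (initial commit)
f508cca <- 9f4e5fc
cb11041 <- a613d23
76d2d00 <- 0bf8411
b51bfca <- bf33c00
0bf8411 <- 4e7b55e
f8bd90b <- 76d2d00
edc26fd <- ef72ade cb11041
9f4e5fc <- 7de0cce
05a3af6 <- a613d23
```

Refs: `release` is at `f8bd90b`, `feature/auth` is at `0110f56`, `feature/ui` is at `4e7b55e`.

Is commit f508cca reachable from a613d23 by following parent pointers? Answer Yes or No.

No

Ancestors of a613d23: {0110f56, a613d23}.
f508cca is not in that set, so it is not an ancestor of a613d23.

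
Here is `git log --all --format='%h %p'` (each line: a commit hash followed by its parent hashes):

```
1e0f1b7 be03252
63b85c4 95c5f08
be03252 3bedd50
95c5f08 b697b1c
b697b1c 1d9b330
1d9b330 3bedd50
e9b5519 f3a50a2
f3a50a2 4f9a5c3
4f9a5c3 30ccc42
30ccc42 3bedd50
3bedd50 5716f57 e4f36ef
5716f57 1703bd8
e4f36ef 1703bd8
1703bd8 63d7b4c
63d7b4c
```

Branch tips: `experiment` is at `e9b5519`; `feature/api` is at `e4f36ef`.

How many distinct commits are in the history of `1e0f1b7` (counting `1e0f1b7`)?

Walking parent pointers from 1e0f1b7: reachable set = {1703bd8, 1e0f1b7, 3bedd50, 5716f57, 63d7b4c, be03252, e4f36ef}.
That is 7 commits.

7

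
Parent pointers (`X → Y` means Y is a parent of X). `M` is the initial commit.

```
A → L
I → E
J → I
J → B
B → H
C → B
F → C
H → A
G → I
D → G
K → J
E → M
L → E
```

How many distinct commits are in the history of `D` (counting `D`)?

Walking parent pointers from D: reachable set = {D, E, G, I, M}.
That is 5 commits.

5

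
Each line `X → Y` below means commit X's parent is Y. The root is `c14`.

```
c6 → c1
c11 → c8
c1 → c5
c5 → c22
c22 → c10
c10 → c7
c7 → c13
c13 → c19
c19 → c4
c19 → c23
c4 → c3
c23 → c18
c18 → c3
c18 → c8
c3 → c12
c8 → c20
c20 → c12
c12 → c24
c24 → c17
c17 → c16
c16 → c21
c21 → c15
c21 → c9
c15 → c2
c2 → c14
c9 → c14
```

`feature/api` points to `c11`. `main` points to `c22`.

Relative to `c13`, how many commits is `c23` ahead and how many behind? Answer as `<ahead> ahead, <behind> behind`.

0 ahead, 3 behind

Reachable from c23: {c12, c14, c15, c16, c17, c18, c2, c20, c21, c23, c24, c3, c8, c9}.
Reachable from c13: {c12, c13, c14, c15, c16, c17, c18, c19, c2, c20, c21, c23, c24, c3, c4, c8, c9}.
Only in c23's history (ahead): {} — 0.
Only in c13's history (behind): {c13, c19, c4} — 3.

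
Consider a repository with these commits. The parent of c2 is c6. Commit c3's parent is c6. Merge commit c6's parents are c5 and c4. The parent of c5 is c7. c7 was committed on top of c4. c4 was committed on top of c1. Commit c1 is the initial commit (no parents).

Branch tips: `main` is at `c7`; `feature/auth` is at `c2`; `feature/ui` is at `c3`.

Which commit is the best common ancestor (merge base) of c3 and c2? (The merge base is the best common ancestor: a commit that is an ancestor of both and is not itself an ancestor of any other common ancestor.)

Ancestors of c3: {c1, c3, c4, c5, c6, c7}.
Ancestors of c2: {c1, c2, c4, c5, c6, c7}.
Common ancestors: {c1, c4, c5, c6, c7}.
Among these, c6 is not an ancestor of any other common ancestor — it is the merge base.

c6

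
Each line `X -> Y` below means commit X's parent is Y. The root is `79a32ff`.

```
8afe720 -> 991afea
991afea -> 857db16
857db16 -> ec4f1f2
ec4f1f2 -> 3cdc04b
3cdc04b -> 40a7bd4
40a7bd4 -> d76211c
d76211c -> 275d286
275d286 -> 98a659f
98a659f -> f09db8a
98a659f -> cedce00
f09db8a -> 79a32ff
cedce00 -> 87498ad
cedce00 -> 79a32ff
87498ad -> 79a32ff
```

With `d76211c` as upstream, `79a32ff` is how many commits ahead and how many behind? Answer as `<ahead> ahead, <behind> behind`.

0 ahead, 6 behind

Reachable from 79a32ff: {79a32ff}.
Reachable from d76211c: {275d286, 79a32ff, 87498ad, 98a659f, cedce00, d76211c, f09db8a}.
Only in 79a32ff's history (ahead): {} — 0.
Only in d76211c's history (behind): {275d286, 87498ad, 98a659f, cedce00, d76211c, f09db8a} — 6.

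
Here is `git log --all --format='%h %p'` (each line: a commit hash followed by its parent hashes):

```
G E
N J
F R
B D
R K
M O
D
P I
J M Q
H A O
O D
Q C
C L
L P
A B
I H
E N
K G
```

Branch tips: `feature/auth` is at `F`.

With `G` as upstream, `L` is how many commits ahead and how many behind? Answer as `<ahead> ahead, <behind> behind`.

Reachable from L: {A, B, D, H, I, L, O, P}.
Reachable from G: {A, B, C, D, E, G, H, I, J, L, M, N, O, P, Q}.
Only in L's history (ahead): {} — 0.
Only in G's history (behind): {C, E, G, J, M, N, Q} — 7.

0 ahead, 7 behind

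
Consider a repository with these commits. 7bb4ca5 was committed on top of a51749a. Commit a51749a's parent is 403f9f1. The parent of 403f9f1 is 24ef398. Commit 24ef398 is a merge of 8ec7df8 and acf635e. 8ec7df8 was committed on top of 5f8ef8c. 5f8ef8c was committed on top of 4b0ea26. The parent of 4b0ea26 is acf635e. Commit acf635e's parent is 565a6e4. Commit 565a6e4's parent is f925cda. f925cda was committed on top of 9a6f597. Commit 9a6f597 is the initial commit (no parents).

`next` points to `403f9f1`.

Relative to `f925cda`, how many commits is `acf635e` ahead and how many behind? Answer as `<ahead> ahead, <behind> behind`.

2 ahead, 0 behind

Reachable from acf635e: {565a6e4, 9a6f597, acf635e, f925cda}.
Reachable from f925cda: {9a6f597, f925cda}.
Only in acf635e's history (ahead): {565a6e4, acf635e} — 2.
Only in f925cda's history (behind): {} — 0.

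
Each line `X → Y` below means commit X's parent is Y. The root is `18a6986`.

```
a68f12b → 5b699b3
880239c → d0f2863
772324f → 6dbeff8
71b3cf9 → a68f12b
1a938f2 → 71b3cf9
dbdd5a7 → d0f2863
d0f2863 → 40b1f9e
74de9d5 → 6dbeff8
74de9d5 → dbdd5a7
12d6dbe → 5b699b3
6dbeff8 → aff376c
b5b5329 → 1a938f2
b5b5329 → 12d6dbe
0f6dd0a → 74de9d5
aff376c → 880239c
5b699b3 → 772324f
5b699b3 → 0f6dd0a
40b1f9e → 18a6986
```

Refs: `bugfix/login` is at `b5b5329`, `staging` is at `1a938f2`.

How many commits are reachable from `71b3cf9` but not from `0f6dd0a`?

Reachable from 71b3cf9: {0f6dd0a, 18a6986, 40b1f9e, 5b699b3, 6dbeff8, 71b3cf9, 74de9d5, 772324f, 880239c, a68f12b, aff376c, d0f2863, dbdd5a7}.
Reachable from 0f6dd0a: {0f6dd0a, 18a6986, 40b1f9e, 6dbeff8, 74de9d5, 880239c, aff376c, d0f2863, dbdd5a7}.
In 71b3cf9's history but not 0f6dd0a's: {5b699b3, 71b3cf9, 772324f, a68f12b} — 4 commits.

4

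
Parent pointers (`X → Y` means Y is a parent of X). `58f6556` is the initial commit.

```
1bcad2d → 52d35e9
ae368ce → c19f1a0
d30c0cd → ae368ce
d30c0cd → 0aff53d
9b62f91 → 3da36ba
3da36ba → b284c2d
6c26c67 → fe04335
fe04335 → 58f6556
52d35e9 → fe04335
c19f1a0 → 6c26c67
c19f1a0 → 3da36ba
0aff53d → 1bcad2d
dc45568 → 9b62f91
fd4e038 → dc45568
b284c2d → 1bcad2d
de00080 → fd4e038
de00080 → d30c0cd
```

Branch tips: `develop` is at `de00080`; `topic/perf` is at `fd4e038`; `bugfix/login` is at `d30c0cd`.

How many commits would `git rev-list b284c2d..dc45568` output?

3

Reachable from dc45568: {1bcad2d, 3da36ba, 52d35e9, 58f6556, 9b62f91, b284c2d, dc45568, fe04335}.
Reachable from b284c2d: {1bcad2d, 52d35e9, 58f6556, b284c2d, fe04335}.
In dc45568's history but not b284c2d's: {3da36ba, 9b62f91, dc45568} — 3 commits.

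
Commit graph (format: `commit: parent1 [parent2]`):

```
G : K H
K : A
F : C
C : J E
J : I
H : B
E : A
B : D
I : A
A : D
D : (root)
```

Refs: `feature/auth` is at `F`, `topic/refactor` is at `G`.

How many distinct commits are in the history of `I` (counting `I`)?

Walking parent pointers from I: reachable set = {A, D, I}.
That is 3 commits.

3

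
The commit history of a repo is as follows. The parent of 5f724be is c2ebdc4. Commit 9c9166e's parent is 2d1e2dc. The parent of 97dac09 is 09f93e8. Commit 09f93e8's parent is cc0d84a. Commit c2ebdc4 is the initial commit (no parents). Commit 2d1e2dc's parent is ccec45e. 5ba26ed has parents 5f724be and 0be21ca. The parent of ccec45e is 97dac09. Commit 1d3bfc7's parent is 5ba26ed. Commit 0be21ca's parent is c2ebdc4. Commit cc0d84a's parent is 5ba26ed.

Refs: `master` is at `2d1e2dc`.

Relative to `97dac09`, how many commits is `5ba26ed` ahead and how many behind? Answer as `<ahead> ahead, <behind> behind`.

Reachable from 5ba26ed: {0be21ca, 5ba26ed, 5f724be, c2ebdc4}.
Reachable from 97dac09: {09f93e8, 0be21ca, 5ba26ed, 5f724be, 97dac09, c2ebdc4, cc0d84a}.
Only in 5ba26ed's history (ahead): {} — 0.
Only in 97dac09's history (behind): {09f93e8, 97dac09, cc0d84a} — 3.

0 ahead, 3 behind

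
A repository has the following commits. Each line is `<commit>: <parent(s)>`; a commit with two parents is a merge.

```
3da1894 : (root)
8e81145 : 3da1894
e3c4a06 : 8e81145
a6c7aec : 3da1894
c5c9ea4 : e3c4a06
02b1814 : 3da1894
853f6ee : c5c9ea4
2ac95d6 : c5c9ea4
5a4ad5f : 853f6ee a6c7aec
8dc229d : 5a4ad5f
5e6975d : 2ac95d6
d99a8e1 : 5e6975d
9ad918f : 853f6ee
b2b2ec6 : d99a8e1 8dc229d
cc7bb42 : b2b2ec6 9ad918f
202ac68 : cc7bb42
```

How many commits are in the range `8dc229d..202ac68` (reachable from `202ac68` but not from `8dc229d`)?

Reachable from 202ac68: {202ac68, 2ac95d6, 3da1894, 5a4ad5f, 5e6975d, 853f6ee, 8dc229d, 8e81145, 9ad918f, a6c7aec, b2b2ec6, c5c9ea4, cc7bb42, d99a8e1, e3c4a06}.
Reachable from 8dc229d: {3da1894, 5a4ad5f, 853f6ee, 8dc229d, 8e81145, a6c7aec, c5c9ea4, e3c4a06}.
In 202ac68's history but not 8dc229d's: {202ac68, 2ac95d6, 5e6975d, 9ad918f, b2b2ec6, cc7bb42, d99a8e1} — 7 commits.

7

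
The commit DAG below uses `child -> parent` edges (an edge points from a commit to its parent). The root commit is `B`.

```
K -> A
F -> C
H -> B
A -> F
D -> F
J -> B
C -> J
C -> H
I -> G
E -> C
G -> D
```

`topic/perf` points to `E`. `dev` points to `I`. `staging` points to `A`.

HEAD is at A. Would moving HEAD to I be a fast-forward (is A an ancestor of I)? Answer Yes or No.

A fast-forward from A to I is possible iff A is an ancestor of I.
Ancestors of I: {B, C, D, F, G, H, I, J}.
A is not among them, so fast-forward is not possible.

No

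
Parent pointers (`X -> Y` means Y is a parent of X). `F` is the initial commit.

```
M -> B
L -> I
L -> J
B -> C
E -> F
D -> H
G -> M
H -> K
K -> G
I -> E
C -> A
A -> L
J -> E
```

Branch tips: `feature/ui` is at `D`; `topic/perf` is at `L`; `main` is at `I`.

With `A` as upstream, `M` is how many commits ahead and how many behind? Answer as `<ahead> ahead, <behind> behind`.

Reachable from M: {A, B, C, E, F, I, J, L, M}.
Reachable from A: {A, E, F, I, J, L}.
Only in M's history (ahead): {B, C, M} — 3.
Only in A's history (behind): {} — 0.

3 ahead, 0 behind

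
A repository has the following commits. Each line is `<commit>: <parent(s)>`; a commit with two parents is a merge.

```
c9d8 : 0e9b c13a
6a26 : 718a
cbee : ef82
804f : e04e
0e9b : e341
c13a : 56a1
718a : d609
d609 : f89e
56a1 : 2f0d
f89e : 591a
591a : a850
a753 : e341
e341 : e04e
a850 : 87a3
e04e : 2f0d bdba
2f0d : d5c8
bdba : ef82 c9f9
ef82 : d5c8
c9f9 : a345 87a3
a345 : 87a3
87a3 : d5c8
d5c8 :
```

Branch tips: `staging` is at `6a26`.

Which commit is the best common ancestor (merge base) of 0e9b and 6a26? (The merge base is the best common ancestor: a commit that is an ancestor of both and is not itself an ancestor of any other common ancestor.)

87a3

Ancestors of 0e9b: {0e9b, 2f0d, 87a3, a345, bdba, c9f9, d5c8, e04e, e341, ef82}.
Ancestors of 6a26: {591a, 6a26, 718a, 87a3, a850, d5c8, d609, f89e}.
Common ancestors: {87a3, d5c8}.
Among these, 87a3 is not an ancestor of any other common ancestor — it is the merge base.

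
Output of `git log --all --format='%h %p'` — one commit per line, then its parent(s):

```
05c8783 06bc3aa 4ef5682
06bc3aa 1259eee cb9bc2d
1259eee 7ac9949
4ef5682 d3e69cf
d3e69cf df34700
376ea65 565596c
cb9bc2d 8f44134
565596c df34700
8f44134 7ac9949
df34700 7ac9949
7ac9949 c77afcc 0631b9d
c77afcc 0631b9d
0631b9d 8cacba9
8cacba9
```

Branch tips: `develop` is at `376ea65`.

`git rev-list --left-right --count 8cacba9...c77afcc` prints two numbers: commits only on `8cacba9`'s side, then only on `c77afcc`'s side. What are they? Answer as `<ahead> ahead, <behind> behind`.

0 ahead, 2 behind

Reachable from 8cacba9: {8cacba9}.
Reachable from c77afcc: {0631b9d, 8cacba9, c77afcc}.
Only in 8cacba9's history (ahead): {} — 0.
Only in c77afcc's history (behind): {0631b9d, c77afcc} — 2.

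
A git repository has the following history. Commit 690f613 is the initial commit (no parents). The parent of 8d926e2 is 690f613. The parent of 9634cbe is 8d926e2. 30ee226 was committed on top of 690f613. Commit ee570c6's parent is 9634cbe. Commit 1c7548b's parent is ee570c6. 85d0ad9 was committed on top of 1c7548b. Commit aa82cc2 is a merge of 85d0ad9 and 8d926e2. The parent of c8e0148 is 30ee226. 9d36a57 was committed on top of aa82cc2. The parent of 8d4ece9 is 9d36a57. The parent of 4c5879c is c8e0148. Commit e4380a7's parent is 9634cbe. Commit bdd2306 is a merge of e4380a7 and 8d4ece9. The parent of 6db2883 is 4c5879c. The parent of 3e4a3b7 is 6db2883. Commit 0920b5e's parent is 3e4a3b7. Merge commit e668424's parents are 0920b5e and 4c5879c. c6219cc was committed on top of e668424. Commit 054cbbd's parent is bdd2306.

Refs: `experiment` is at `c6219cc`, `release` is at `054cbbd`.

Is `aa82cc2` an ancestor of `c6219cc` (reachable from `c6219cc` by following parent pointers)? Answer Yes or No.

Ancestors of c6219cc: {0920b5e, 30ee226, 3e4a3b7, 4c5879c, 690f613, 6db2883, c6219cc, c8e0148, e668424}.
aa82cc2 is not in that set, so it is not an ancestor of c6219cc.

No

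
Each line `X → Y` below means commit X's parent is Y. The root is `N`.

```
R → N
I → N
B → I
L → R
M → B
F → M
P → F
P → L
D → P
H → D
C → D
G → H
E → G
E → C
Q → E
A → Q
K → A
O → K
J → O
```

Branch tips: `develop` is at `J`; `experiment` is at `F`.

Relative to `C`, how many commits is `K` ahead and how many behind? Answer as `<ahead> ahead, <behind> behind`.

6 ahead, 0 behind

Reachable from K: {A, B, C, D, E, F, G, H, I, K, L, M, N, P, Q, R}.
Reachable from C: {B, C, D, F, I, L, M, N, P, R}.
Only in K's history (ahead): {A, E, G, H, K, Q} — 6.
Only in C's history (behind): {} — 0.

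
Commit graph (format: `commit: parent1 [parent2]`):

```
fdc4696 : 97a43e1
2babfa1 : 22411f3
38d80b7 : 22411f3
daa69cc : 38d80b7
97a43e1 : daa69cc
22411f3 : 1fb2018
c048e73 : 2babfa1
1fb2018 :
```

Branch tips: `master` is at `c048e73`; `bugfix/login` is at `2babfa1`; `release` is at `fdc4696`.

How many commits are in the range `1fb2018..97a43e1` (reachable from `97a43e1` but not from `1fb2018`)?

Reachable from 97a43e1: {1fb2018, 22411f3, 38d80b7, 97a43e1, daa69cc}.
Reachable from 1fb2018: {1fb2018}.
In 97a43e1's history but not 1fb2018's: {22411f3, 38d80b7, 97a43e1, daa69cc} — 4 commits.

4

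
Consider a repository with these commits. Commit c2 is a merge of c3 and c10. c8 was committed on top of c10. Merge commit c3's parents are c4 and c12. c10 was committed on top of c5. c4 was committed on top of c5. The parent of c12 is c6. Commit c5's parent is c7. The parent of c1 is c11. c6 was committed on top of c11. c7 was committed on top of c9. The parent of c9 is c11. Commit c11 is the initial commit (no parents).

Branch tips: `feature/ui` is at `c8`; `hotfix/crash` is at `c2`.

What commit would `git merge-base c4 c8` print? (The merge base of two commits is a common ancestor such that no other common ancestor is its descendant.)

c5

Ancestors of c4: {c11, c4, c5, c7, c9}.
Ancestors of c8: {c10, c11, c5, c7, c8, c9}.
Common ancestors: {c11, c5, c7, c9}.
Among these, c5 is not an ancestor of any other common ancestor — it is the merge base.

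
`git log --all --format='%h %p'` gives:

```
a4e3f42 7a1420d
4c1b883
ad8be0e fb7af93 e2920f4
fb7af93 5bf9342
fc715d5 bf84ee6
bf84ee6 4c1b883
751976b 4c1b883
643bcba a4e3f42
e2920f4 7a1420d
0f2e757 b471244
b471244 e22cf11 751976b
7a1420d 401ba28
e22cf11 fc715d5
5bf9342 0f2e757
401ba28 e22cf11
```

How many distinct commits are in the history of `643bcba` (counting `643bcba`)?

8

Walking parent pointers from 643bcba: reachable set = {401ba28, 4c1b883, 643bcba, 7a1420d, a4e3f42, bf84ee6, e22cf11, fc715d5}.
That is 8 commits.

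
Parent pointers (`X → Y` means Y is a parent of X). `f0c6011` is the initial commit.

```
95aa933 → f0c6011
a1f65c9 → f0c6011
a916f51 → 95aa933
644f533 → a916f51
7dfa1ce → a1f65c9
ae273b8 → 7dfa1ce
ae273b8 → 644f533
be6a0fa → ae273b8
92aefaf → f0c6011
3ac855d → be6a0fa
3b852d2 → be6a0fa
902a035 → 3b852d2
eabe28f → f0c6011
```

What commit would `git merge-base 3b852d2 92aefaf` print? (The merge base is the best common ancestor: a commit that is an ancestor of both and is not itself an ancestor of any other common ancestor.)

f0c6011

Ancestors of 3b852d2: {3b852d2, 644f533, 7dfa1ce, 95aa933, a1f65c9, a916f51, ae273b8, be6a0fa, f0c6011}.
Ancestors of 92aefaf: {92aefaf, f0c6011}.
Common ancestors: {f0c6011}.
The only common ancestor is f0c6011, so it is the merge base.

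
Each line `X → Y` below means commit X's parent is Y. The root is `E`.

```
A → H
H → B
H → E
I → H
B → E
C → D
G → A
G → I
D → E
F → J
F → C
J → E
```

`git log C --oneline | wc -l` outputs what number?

3

Walking parent pointers from C: reachable set = {C, D, E}.
That is 3 commits.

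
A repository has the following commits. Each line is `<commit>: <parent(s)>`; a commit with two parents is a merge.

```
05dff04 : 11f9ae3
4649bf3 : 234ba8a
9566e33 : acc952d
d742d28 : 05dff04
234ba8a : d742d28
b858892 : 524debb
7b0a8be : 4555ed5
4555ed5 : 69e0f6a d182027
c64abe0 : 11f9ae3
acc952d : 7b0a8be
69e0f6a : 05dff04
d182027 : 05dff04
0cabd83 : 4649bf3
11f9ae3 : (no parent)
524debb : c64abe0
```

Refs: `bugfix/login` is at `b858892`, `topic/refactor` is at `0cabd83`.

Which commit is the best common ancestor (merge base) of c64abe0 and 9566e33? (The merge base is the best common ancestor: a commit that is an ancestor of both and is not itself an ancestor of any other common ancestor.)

Ancestors of c64abe0: {11f9ae3, c64abe0}.
Ancestors of 9566e33: {05dff04, 11f9ae3, 4555ed5, 69e0f6a, 7b0a8be, 9566e33, acc952d, d182027}.
Common ancestors: {11f9ae3}.
The only common ancestor is 11f9ae3, so it is the merge base.

11f9ae3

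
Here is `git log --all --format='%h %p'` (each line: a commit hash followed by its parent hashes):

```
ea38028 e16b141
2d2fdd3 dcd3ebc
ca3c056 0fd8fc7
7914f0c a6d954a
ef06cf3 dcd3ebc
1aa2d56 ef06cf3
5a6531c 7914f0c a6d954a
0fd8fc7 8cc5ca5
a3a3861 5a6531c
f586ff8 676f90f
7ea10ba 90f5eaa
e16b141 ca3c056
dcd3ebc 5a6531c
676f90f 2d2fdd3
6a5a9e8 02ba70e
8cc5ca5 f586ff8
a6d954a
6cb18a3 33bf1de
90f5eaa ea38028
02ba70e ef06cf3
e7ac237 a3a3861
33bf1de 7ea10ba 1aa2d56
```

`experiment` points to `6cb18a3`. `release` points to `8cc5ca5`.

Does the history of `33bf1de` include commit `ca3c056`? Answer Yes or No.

Yes

Ancestors of 33bf1de (commits reachable by following parents): {0fd8fc7, 1aa2d56, 2d2fdd3, 33bf1de, 5a6531c, 676f90f, 7914f0c, 7ea10ba, 8cc5ca5, 90f5eaa, a6d954a, ca3c056, dcd3ebc, e16b141, ea38028, ef06cf3, f586ff8}.
ca3c056 is in that set, so it is an ancestor of 33bf1de.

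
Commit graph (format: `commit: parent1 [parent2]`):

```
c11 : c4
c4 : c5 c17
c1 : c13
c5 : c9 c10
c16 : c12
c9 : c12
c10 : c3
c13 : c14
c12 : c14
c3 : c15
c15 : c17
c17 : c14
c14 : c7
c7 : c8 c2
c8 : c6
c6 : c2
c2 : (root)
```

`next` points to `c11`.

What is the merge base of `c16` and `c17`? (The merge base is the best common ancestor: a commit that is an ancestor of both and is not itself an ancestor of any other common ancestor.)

c14

Ancestors of c16: {c12, c14, c16, c2, c6, c7, c8}.
Ancestors of c17: {c14, c17, c2, c6, c7, c8}.
Common ancestors: {c14, c2, c6, c7, c8}.
Among these, c14 is not an ancestor of any other common ancestor — it is the merge base.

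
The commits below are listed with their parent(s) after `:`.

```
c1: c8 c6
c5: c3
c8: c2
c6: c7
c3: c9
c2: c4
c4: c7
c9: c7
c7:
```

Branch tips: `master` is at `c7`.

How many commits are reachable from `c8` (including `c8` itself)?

4

Walking parent pointers from c8: reachable set = {c2, c4, c7, c8}.
That is 4 commits.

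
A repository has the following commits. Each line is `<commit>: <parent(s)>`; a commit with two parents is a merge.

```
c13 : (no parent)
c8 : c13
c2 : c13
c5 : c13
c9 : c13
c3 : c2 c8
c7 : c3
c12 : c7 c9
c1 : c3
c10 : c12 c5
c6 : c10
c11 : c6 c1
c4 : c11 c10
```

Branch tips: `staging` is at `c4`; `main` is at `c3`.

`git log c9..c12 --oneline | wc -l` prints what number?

5

Reachable from c12: {c12, c13, c2, c3, c7, c8, c9}.
Reachable from c9: {c13, c9}.
In c12's history but not c9's: {c12, c2, c3, c7, c8} — 5 commits.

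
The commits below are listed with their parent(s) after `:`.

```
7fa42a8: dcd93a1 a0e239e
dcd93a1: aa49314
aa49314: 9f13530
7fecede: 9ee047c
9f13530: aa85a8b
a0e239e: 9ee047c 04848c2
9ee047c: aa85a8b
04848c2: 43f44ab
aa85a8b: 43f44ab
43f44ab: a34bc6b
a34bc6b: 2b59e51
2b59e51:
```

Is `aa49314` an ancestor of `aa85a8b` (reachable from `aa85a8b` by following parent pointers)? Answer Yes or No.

No

Ancestors of aa85a8b: {2b59e51, 43f44ab, a34bc6b, aa85a8b}.
aa49314 is not in that set, so it is not an ancestor of aa85a8b.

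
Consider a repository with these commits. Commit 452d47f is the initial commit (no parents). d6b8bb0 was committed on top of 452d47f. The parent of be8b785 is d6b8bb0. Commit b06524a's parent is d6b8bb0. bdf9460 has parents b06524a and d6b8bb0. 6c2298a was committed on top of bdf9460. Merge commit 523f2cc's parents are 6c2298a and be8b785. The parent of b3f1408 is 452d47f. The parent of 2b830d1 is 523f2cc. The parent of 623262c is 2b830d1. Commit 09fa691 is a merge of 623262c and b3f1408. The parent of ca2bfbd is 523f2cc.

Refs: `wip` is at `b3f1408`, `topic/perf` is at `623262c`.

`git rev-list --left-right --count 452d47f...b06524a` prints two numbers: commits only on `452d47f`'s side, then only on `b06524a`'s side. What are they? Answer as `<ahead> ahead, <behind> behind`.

0 ahead, 2 behind

Reachable from 452d47f: {452d47f}.
Reachable from b06524a: {452d47f, b06524a, d6b8bb0}.
Only in 452d47f's history (ahead): {} — 0.
Only in b06524a's history (behind): {b06524a, d6b8bb0} — 2.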